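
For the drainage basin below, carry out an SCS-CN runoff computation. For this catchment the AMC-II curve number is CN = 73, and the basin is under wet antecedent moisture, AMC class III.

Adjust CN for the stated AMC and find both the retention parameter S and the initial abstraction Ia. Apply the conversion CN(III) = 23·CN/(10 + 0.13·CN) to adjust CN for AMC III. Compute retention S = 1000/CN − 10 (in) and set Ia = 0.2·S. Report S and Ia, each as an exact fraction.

Wet (AMC III): CN(III) = 23·73/(10 + 0.13·73) = 1679/(1949/100) = 167900/1949 ≈ 86.147
S = 1000/(167900/1949) − 10 = 2700/1679 in ≈ 1.608 in
Initial abstraction Ia = S/5 = (2700/1679)/5 = 540/1679 ≈ 0.322 in

S = 2700/1679 in ≈ 1.608 in; Ia = 540/1679 in ≈ 0.322 in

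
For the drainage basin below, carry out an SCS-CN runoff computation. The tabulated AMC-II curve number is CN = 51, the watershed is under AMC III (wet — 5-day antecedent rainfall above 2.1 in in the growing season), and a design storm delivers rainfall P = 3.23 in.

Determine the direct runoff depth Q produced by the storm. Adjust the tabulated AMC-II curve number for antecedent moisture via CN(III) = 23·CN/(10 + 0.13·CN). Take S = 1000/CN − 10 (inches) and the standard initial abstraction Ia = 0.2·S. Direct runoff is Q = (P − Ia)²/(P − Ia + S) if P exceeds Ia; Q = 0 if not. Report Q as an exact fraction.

Q = 78893012641/90424106700 in ≈ 0.872 in

Adjust CN=51 to AMC III: 23·51/(10 + 0.13·51) → 1173 ÷ (1663/100) = 117300/1663 ≈ 70.535
S = 1000/(117300/1663) − 10 = 4900/1173 in ≈ 4.177 in
Ia = 0.2S: 0.2·4.177 = 0.835 in (exactly 980/1173)
Excess rainfall: 3.230 − 0.835 = 2.395 in; P > Ia so Q > 0
Runoff Q = (P−Ia)²/(P−Ia+S) = (2.395)²/(2.395+4.177) = 78893012641/90424106700 ≈ 0.872 in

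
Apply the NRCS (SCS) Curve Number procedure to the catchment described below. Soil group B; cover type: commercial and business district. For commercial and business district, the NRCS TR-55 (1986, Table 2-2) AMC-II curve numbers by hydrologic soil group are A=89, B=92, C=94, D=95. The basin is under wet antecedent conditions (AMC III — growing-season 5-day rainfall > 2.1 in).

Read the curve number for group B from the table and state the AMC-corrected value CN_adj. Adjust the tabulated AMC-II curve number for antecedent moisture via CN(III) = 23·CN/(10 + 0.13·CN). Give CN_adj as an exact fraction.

NRCS table: commercial and business district, soil group B → CN(II) = 92
Wet (AMC III): CN(III) = 23·92/(10 + 0.13·92) = 2116/(549/25) = 52900/549 ≈ 96.357

CN_adj = 52900/549 ≈ 96.357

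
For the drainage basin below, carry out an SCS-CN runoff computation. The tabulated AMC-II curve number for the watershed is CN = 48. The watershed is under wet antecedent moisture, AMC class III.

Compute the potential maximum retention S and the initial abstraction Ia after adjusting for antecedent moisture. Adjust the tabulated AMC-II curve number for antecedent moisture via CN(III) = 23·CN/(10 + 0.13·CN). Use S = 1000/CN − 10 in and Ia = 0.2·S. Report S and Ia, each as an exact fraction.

S = 325/69 in ≈ 4.710 in; Ia = 65/69 in ≈ 0.942 in

Adjust CN=48 to AMC III: 23·48/(10 + 0.13·48) → 1104 ÷ (406/25) = 13800/203 ≈ 67.980
Max retention: S = 1000/(13800/203) − 10 = 325/69 in (≈ 4.710 in)
Initial abstraction Ia = S/5 = (325/69)/5 = 65/69 ≈ 0.942 in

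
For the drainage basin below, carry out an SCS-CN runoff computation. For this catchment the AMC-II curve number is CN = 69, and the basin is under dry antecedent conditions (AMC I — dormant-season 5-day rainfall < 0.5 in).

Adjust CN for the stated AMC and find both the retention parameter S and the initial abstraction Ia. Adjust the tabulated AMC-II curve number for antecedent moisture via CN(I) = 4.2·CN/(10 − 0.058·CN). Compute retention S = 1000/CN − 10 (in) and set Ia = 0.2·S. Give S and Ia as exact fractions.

Adjust CN=69 to AMC I: 4.2·69/(10 − 0.058·69) → (1449/5) ÷ (2999/500) = 144900/2999 ≈ 48.316
Max retention: S = 1000/(144900/2999) − 10 = 15500/1449 in (≈ 10.697 in)
Initial abstraction Ia = S/5 = (15500/1449)/5 = 3100/1449 ≈ 2.139 in

S = 15500/1449 in ≈ 10.697 in; Ia = 3100/1449 in ≈ 2.139 in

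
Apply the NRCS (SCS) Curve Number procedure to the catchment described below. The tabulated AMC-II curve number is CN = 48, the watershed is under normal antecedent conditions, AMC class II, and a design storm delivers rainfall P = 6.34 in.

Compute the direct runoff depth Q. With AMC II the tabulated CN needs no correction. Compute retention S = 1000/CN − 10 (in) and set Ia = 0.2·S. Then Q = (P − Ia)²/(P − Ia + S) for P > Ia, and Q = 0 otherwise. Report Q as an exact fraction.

CN(II) = 48; AMC II needs no correction.
S = 1000/48 − 10 = 65/6 in ≈ 10.833 in
Ia = 0.2S: 0.2·10.833 = 2.167 in (exactly 13/6)
Since P=6.340 > Ia=2.167: effective rainfall P−Ia = 313/75 in
Q = (313/75)²/((313/75) + 65/6) = (97969/5625)/(2251/150) = 195938/168825 in ≈ 1.161 in

Q = 195938/168825 in ≈ 1.161 in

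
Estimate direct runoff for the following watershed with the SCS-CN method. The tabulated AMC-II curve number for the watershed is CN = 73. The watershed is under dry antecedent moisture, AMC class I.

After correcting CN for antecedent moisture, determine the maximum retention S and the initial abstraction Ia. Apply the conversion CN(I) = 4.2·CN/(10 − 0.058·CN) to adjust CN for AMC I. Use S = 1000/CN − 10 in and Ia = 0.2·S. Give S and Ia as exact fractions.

S = 4500/511 in ≈ 8.806 in; Ia = 900/511 in ≈ 1.761 in

CN(I) from CN(II)=73: (4.2·73)/(10 − 0.058·73) = 51100/961 ≈ 53.174
Retention S: 1000/CN − 10 with CN=53.174 → S = 4500/511 ≈ 8.806 in
Ia = 0.2S: 0.2·8.806 = 1.761 in (exactly 900/511)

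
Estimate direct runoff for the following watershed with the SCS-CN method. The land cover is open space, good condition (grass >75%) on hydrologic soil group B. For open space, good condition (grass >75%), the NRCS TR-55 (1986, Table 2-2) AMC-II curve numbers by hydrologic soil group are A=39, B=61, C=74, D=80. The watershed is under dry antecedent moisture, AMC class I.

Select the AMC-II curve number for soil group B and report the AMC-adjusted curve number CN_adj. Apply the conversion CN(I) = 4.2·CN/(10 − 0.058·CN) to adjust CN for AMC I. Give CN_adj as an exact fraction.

CN_adj = 42700/1077 ≈ 39.647

NRCS table: open space, good condition (grass >75%), soil group B → CN(II) = 61
CN(I) from CN(II)=61: (4.2·61)/(10 − 0.058·61) = 42700/1077 ≈ 39.647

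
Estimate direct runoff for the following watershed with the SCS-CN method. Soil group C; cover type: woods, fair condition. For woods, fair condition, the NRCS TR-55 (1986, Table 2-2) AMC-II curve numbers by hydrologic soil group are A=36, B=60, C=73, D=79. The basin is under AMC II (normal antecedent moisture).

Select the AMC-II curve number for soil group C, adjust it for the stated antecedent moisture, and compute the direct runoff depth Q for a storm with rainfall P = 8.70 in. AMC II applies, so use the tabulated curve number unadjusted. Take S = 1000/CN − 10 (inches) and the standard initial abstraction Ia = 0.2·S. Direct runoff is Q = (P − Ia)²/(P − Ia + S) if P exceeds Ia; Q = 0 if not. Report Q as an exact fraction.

NRCS table: woods, fair condition, soil group C → CN(II) = 73
CN(II) = 73; AMC II needs no correction.
Max retention: S = 1000/73 − 10 = 270/73 in (≈ 3.699 in)
Ia = 0.2·(270/73) = 54/73 in ≈ 0.740 in
P − Ia = 8.700 − 0.740 = 5811/730 ≈ 7.960 in (> 0, runoff occurs)
Q = (5811/730)²/((5811/730) + 270/73) = (33767721/532900)/(8511/730) = 11255907/2071010 in ≈ 5.435 in

Q = 11255907/2071010 in ≈ 5.435 in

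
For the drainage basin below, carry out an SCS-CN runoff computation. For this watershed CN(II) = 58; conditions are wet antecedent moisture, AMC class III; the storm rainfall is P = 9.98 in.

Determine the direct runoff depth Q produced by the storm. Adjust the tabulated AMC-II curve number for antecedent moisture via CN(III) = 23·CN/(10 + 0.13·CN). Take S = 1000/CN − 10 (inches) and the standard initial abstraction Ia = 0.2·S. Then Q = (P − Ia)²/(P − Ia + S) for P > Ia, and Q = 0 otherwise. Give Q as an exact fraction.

CN(III) from CN(II)=58: (23·58)/(10 + 0.13·58) = 66700/877 ≈ 76.055
Max retention: S = 1000/(66700/877) − 10 = 2100/667 in (≈ 3.148 in)
Ia = 0.2·(2100/667) = 420/667 in ≈ 0.630 in
Excess rainfall: 9.980 − 0.630 = 9.350 in; P > Ia so Q > 0
Q = (311833/33350)²/((311833/33350) + 2100/667) = (97239819889/1112222500)/(416833/33350) = 97239819889/13901380550 in ≈ 6.995 in

Q = 97239819889/13901380550 in ≈ 6.995 in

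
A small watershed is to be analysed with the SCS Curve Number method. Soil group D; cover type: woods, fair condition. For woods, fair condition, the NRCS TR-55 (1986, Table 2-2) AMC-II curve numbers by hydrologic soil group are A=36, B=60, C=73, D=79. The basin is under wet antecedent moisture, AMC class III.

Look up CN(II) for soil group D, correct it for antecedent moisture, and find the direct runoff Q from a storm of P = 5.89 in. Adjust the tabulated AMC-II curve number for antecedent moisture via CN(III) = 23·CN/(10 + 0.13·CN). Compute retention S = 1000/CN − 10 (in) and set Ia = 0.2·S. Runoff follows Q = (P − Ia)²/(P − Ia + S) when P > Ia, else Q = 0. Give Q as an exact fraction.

NRCS table: woods, fair condition, soil group D → CN(II) = 79
CN(III) from CN(II)=79: (23·79)/(10 + 0.13·79) = 181700/2027 ≈ 89.640
Retention S: 1000/CN − 10 with CN=89.640 → S = 2100/1817 ≈ 1.156 in
Ia = 0.2S: 0.2·1.156 = 0.231 in (exactly 420/1817)
Excess rainfall: 5.890 − 0.231 = 5.659 in; P > Ia so Q > 0
Runoff Q = (P−Ia)²/(P−Ia+S) = (5.659)²/(5.659+1.156) = 1057221973369/224983302100 ≈ 4.699 in

Q = 1057221973369/224983302100 in ≈ 4.699 in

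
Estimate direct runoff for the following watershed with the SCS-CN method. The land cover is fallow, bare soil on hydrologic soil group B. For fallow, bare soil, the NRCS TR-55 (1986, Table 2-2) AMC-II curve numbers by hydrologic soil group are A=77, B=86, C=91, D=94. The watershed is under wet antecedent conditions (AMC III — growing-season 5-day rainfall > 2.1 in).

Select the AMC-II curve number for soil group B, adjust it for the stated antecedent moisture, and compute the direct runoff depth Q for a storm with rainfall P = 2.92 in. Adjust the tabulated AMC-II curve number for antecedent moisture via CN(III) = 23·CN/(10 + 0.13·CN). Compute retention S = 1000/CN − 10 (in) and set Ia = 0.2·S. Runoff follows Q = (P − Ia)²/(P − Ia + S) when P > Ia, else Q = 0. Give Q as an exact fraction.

NRCS table: fallow, bare soil, soil group B → CN(II) = 86
CN(III) from CN(II)=86: (23·86)/(10 + 0.13·86) = 98900/1059 ≈ 93.390
Max retention: S = 1000/(98900/1059) − 10 = 700/989 in (≈ 0.708 in)
Ia = 0.2S: 0.2·0.708 = 0.142 in (exactly 140/989)
P − Ia = 2.920 − 0.142 = 68697/24725 ≈ 2.778 in (> 0, runoff occurs)
Runoff Q = (P−Ia)²/(P−Ia+S) = (2.778)²/(2.778+0.708) = 4719277809/2131220825 ≈ 2.214 in

Q = 4719277809/2131220825 in ≈ 2.214 in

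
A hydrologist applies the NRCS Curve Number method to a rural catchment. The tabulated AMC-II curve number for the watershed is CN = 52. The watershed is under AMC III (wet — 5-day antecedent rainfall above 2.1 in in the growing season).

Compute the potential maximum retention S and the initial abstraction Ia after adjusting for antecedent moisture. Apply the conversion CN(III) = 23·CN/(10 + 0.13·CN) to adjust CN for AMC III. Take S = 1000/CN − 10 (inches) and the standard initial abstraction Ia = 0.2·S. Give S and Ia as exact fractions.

Wet (AMC III): CN(III) = 23·52/(10 + 0.13·52) = 1196/(419/25) = 29900/419 ≈ 71.360
S = 1000/(29900/419) − 10 = 1200/299 in ≈ 4.013 in
Ia = 0.2·(1200/299) = 240/299 in ≈ 0.803 in

S = 1200/299 in ≈ 4.013 in; Ia = 240/299 in ≈ 0.803 in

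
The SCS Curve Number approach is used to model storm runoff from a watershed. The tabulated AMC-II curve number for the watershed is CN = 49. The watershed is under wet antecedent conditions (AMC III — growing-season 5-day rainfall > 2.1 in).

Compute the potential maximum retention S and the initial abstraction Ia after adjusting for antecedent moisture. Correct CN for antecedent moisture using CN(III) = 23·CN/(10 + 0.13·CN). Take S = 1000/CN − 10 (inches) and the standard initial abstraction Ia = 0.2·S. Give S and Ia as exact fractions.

S = 5100/1127 in ≈ 4.525 in; Ia = 1020/1127 in ≈ 0.905 in

CN(III) from CN(II)=49: (23·49)/(10 + 0.13·49) = 112700/1637 ≈ 68.845
Retention S: 1000/CN − 10 with CN=68.845 → S = 5100/1127 ≈ 4.525 in
Ia = 0.2S: 0.2·4.525 = 0.905 in (exactly 1020/1127)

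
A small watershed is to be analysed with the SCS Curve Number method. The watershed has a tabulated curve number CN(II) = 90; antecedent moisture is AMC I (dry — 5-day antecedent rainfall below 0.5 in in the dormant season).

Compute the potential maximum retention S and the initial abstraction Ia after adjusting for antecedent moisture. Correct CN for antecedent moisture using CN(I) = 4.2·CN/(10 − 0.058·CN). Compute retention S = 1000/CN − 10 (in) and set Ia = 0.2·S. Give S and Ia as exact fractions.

CN(I) from CN(II)=90: (4.2·90)/(10 − 0.058·90) = 18900/239 ≈ 79.079
Retention S: 1000/CN − 10 with CN=79.079 → S = 500/189 ≈ 2.646 in
Ia = 0.2S: 0.2·2.646 = 0.529 in (exactly 100/189)

S = 500/189 in ≈ 2.646 in; Ia = 100/189 in ≈ 0.529 in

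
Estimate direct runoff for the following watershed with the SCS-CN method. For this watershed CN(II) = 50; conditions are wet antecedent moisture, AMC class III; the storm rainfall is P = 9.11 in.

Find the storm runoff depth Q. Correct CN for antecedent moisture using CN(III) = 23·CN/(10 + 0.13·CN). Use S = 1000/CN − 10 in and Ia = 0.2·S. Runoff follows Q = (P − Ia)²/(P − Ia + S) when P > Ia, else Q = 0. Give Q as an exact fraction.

CN(III) from CN(II)=50: (23·50)/(10 + 0.13·50) = 2300/33 ≈ 69.697
Retention S: 1000/CN − 10 with CN=69.697 → S = 100/23 ≈ 4.348 in
Initial abstraction Ia = S/5 = (100/23)/5 = 20/23 ≈ 0.870 in
P − Ia = 9.110 − 0.870 = 18953/2300 ≈ 8.240 in (> 0, runoff occurs)
Runoff Q = (P−Ia)²/(P−Ia+S) = (8.240)²/(8.240+4.348) = 359216209/66591900 ≈ 5.394 in

Q = 359216209/66591900 in ≈ 5.394 in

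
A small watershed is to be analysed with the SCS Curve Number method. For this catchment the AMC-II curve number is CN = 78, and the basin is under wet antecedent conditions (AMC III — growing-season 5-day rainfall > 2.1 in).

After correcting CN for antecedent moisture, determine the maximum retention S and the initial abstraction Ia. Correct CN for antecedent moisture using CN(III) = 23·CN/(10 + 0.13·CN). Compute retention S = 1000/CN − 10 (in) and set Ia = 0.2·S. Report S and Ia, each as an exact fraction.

Adjust CN=78 to AMC III: 23·78/(10 + 0.13·78) → 1794 ÷ (1007/50) = 89700/1007 ≈ 89.076
S = 1000/(89700/1007) − 10 = 1100/897 in ≈ 1.226 in
Ia = 0.2·(1100/897) = 220/897 in ≈ 0.245 in

S = 1100/897 in ≈ 1.226 in; Ia = 220/897 in ≈ 0.245 in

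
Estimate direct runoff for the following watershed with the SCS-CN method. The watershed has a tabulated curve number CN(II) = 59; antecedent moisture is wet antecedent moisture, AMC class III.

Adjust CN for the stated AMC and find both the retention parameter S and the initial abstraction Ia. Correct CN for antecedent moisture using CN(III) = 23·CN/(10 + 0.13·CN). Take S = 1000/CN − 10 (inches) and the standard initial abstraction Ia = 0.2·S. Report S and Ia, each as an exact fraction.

Adjust CN=59 to AMC III: 23·59/(10 + 0.13·59) → 1357 ÷ (1767/100) = 135700/1767 ≈ 76.797
Retention S: 1000/CN − 10 with CN=76.797 → S = 4100/1357 ≈ 3.021 in
Ia = 0.2S: 0.2·3.021 = 0.604 in (exactly 820/1357)

S = 4100/1357 in ≈ 3.021 in; Ia = 820/1357 in ≈ 0.604 in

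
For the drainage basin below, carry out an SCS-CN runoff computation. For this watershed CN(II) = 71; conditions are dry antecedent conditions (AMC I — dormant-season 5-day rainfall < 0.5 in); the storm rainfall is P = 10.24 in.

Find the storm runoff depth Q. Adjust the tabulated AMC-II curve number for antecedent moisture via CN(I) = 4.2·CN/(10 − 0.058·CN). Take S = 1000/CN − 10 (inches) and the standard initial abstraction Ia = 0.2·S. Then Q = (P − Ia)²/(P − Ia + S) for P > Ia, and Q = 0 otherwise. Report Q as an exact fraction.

Dry (AMC I): CN(I) = 4.2·71/(10 − 0.058·71) = (1491/5)/(2941/500) = 149100/2941 ≈ 50.697
Retention S: 1000/CN − 10 with CN=50.697 → S = 14500/1491 ≈ 9.725 in
Initial abstraction Ia = S/5 = (14500/1491)/5 = 2900/1491 ≈ 1.945 in
Since P=10.240 > Ia=1.945: effective rainfall P−Ia = 309196/37275 in
Runoff Q = (P−Ia)²/(P−Ia+S) = (8.295)²/(8.295+9.725) = 5975135401/1564841775 ≈ 3.818 in

Q = 5975135401/1564841775 in ≈ 3.818 in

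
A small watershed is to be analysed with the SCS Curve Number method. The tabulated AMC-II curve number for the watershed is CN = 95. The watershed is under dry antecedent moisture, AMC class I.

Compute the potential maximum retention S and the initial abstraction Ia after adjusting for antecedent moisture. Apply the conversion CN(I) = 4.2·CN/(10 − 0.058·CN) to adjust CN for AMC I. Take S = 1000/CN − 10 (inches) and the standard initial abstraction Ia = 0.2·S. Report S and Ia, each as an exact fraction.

S = 500/399 in ≈ 1.253 in; Ia = 100/399 in ≈ 0.251 in

Adjust CN=95 to AMC I: 4.2·95/(10 − 0.058·95) → 399 ÷ (449/100) = 39900/449 ≈ 88.864
Retention S: 1000/CN − 10 with CN=88.864 → S = 500/399 ≈ 1.253 in
Initial abstraction Ia = S/5 = (500/399)/5 = 100/399 ≈ 0.251 in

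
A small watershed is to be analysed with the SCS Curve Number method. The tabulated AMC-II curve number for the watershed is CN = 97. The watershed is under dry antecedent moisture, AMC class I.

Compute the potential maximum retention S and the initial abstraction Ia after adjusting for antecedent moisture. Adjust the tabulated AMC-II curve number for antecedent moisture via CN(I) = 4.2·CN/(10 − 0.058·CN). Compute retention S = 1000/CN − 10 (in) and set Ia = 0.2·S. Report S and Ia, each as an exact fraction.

S = 500/679 in ≈ 0.736 in; Ia = 100/679 in ≈ 0.147 in

Adjust CN=97 to AMC I: 4.2·97/(10 − 0.058·97) → (2037/5) ÷ (2187/500) = 67900/729 ≈ 93.141
S = 1000/(67900/729) − 10 = 500/679 in ≈ 0.736 in
Initial abstraction Ia = S/5 = (500/679)/5 = 100/679 ≈ 0.147 in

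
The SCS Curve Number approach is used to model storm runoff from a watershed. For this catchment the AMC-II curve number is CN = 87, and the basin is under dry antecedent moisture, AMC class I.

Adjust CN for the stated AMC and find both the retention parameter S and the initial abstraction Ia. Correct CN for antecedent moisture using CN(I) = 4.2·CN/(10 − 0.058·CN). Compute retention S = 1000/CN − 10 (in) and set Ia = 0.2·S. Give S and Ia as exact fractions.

S = 6500/1827 in ≈ 3.558 in; Ia = 1300/1827 in ≈ 0.712 in

CN(I) from CN(II)=87: (4.2·87)/(10 − 0.058·87) = 182700/2477 ≈ 73.759
S = 1000/(182700/2477) − 10 = 6500/1827 in ≈ 3.558 in
Initial abstraction Ia = S/5 = (6500/1827)/5 = 1300/1827 ≈ 0.712 in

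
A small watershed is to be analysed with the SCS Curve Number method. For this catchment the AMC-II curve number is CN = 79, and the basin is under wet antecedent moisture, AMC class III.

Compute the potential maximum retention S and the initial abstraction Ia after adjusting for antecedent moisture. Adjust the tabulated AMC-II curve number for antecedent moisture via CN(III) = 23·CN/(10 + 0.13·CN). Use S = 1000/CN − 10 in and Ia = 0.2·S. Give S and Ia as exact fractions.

Wet (AMC III): CN(III) = 23·79/(10 + 0.13·79) = 1817/(2027/100) = 181700/2027 ≈ 89.640
Retention S: 1000/CN − 10 with CN=89.640 → S = 2100/1817 ≈ 1.156 in
Ia = 0.2·(2100/1817) = 420/1817 in ≈ 0.231 in

S = 2100/1817 in ≈ 1.156 in; Ia = 420/1817 in ≈ 0.231 in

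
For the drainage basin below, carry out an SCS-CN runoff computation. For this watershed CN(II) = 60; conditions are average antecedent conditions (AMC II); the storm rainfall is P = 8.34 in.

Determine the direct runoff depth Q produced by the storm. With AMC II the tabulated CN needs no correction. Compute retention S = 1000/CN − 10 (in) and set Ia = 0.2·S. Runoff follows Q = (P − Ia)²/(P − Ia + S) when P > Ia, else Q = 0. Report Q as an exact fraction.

Q = 1104601/307650 in ≈ 3.590 in

AMC II — tabulated CN = 60 applies directly.
Retention S: 1000/CN − 10 with CN=60.000 → S = 20/3 ≈ 6.667 in
Ia = 0.2S: 0.2·6.667 = 1.333 in (exactly 4/3)
Since P=8.340 > Ia=1.333: effective rainfall P−Ia = 1051/150 in
Q: (1051/150)² ÷ (2051/150) = 1104601/307650 in (≈ 3.590 in)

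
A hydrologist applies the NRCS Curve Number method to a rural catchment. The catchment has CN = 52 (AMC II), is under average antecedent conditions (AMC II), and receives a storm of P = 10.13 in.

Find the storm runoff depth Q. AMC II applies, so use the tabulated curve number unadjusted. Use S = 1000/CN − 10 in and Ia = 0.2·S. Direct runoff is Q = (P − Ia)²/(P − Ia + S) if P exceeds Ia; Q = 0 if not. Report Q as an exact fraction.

AMC II — tabulated CN = 52 applies directly.
Max retention: S = 1000/52 − 10 = 120/13 in (≈ 9.231 in)
Ia = 0.2S: 0.2·9.231 = 1.846 in (exactly 24/13)
Excess rainfall: 10.130 − 1.846 = 8.284 in; P > Ia so Q > 0
Q = (10769/1300)²/((10769/1300) + 120/13) = (115971361/1690000)/(22769/1300) = 115971361/29599700 in ≈ 3.918 in

Q = 115971361/29599700 in ≈ 3.918 in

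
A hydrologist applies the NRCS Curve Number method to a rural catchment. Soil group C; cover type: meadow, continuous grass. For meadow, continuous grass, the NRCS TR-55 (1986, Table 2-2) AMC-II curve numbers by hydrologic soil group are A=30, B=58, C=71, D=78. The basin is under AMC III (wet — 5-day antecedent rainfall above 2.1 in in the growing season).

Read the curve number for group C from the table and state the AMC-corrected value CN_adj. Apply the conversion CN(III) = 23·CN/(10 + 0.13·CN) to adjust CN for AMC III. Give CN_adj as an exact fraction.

NRCS table: meadow, continuous grass, soil group C → CN(II) = 71
Adjust CN=71 to AMC III: 23·71/(10 + 0.13·71) → 1633 ÷ (1923/100) = 163300/1923 ≈ 84.919

CN_adj = 163300/1923 ≈ 84.919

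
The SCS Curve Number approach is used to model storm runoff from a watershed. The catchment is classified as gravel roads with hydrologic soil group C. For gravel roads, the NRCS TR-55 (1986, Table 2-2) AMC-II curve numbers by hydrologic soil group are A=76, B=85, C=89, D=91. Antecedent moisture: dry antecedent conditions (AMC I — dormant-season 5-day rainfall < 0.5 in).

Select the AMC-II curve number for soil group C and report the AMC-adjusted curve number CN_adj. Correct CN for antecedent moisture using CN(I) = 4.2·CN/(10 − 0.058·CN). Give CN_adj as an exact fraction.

CN_adj = 186900/2419 ≈ 77.263

NRCS table: gravel roads, soil group C → CN(II) = 89
Adjust CN=89 to AMC I: 4.2·89/(10 − 0.058·89) → (1869/5) ÷ (2419/500) = 186900/2419 ≈ 77.263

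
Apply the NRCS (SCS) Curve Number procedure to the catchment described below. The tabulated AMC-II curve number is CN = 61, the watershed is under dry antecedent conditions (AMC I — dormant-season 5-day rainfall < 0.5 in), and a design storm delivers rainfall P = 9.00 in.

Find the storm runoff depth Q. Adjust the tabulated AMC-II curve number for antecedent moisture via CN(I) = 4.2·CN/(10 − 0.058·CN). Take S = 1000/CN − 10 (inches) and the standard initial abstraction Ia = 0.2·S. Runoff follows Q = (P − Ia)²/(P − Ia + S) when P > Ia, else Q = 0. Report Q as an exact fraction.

Dry (AMC I): CN(I) = 4.2·61/(10 − 0.058·61) = (1281/5)/(3231/500) = 42700/1077 ≈ 39.647
S = 1000/(42700/1077) − 10 = 6500/427 in ≈ 15.222 in
Initial abstraction Ia = S/5 = (6500/427)/5 = 1300/427 ≈ 3.044 in
Since P=9.000 > Ia=3.044: effective rainfall P−Ia = 2543/427 in
Q: (2543/427)² ÷ (9043/427) = 6466849/3861361 in (≈ 1.675 in)

Q = 6466849/3861361 in ≈ 1.675 in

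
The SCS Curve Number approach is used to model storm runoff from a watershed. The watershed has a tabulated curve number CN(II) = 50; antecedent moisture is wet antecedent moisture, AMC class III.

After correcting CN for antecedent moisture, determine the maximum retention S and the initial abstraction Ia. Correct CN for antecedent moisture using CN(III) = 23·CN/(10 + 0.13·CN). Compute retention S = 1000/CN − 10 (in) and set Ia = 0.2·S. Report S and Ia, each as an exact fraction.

S = 100/23 in ≈ 4.348 in; Ia = 20/23 in ≈ 0.870 in

CN(III) from CN(II)=50: (23·50)/(10 + 0.13·50) = 2300/33 ≈ 69.697
S = 1000/(2300/33) − 10 = 100/23 in ≈ 4.348 in
Ia = 0.2S: 0.2·4.348 = 0.870 in (exactly 20/23)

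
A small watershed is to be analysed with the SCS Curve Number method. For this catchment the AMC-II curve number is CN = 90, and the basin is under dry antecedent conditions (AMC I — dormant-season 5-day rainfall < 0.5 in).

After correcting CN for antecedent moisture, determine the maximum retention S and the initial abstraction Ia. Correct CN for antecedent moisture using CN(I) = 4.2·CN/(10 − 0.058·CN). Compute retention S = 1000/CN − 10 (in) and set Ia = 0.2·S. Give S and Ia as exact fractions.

S = 500/189 in ≈ 2.646 in; Ia = 100/189 in ≈ 0.529 in

CN(I) from CN(II)=90: (4.2·90)/(10 − 0.058·90) = 18900/239 ≈ 79.079
S = 1000/(18900/239) − 10 = 500/189 in ≈ 2.646 in
Ia = 0.2·(500/189) = 100/189 in ≈ 0.529 in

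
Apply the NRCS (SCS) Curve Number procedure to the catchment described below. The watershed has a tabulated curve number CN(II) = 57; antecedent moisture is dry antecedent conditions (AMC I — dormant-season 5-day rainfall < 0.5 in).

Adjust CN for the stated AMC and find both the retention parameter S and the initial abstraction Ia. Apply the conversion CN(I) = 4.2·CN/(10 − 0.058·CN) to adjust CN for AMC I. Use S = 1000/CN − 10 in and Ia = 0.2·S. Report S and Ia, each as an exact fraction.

Dry (AMC I): CN(I) = 4.2·57/(10 − 0.058·57) = (1197/5)/(3347/500) = 119700/3347 ≈ 35.763
S = 1000/(119700/3347) − 10 = 21500/1197 in ≈ 17.962 in
Ia = 0.2·(21500/1197) = 4300/1197 in ≈ 3.592 in

S = 21500/1197 in ≈ 17.962 in; Ia = 4300/1197 in ≈ 3.592 in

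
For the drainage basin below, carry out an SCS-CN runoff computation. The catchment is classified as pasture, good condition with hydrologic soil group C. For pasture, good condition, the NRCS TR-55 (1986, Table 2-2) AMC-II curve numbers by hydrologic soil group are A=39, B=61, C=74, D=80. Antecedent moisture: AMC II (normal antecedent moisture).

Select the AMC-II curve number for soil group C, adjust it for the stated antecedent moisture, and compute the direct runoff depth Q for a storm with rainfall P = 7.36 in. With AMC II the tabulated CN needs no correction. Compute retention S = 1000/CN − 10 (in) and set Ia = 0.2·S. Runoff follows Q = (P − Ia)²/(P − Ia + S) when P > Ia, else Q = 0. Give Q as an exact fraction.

Q = 9480241/2175600 in ≈ 4.358 in

NRCS table: pasture, good condition, soil group C → CN(II) = 74
Average conditions: CN = 74 (no AMC adjustment).
Retention S: 1000/CN − 10 with CN=74.000 → S = 130/37 ≈ 3.514 in
Ia = 0.2S: 0.2·3.514 = 0.703 in (exactly 26/37)
P − Ia = 7.360 − 0.703 = 6158/925 ≈ 6.657 in (> 0, runoff occurs)
Runoff Q = (P−Ia)²/(P−Ia+S) = (6.657)²/(6.657+3.514) = 9480241/2175600 ≈ 4.358 in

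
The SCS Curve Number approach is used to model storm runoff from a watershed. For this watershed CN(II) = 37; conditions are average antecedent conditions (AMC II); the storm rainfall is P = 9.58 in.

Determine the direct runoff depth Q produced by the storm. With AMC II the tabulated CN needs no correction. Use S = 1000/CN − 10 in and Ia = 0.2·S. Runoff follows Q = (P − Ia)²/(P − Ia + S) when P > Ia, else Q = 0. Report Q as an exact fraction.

Average conditions: CN = 37 (no AMC adjustment).
Retention S: 1000/CN − 10 with CN=37.000 → S = 630/37 ≈ 17.027 in
Ia = 0.2·(630/37) = 126/37 in ≈ 3.405 in
Since P=9.580 > Ia=3.405: effective rainfall P−Ia = 11423/1850 in
Runoff Q = (P−Ia)²/(P−Ia+S) = (6.175)²/(6.175+17.027) = 130484929/79407550 ≈ 1.643 in

Q = 130484929/79407550 in ≈ 1.643 in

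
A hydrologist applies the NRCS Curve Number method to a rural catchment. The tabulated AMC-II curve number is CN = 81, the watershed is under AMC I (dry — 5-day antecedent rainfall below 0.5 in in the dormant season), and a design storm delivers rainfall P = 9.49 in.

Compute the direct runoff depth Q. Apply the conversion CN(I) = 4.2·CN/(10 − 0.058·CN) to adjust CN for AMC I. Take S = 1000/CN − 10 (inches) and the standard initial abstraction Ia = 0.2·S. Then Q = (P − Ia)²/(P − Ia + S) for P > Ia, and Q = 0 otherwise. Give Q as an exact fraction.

Q = 2028485214001/403859754900 in ≈ 5.023 in

CN(I) from CN(II)=81: (4.2·81)/(10 − 0.058·81) = 170100/2651 ≈ 64.164
S = 1000/(170100/2651) − 10 = 9500/1701 in ≈ 5.585 in
Initial abstraction Ia = S/5 = (9500/1701)/5 = 1900/1701 ≈ 1.117 in
Since P=9.490 > Ia=1.117: effective rainfall P−Ia = 1424249/170100 in
Q: (1424249/170100)² ÷ (2374249/170100) = 2028485214001/403859754900 in (≈ 5.023 in)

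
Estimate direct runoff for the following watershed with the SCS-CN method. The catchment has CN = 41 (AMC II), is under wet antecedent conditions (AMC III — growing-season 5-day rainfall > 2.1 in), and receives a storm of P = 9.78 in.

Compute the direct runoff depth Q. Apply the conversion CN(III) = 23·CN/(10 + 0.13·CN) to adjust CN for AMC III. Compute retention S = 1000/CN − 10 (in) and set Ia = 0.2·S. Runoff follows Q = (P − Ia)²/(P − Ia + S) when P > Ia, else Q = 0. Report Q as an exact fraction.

Adjust CN=41 to AMC III: 23·41/(10 + 0.13·41) → 943 ÷ (1533/100) = 94300/1533 ≈ 61.513
Retention S: 1000/CN − 10 with CN=61.513 → S = 5900/943 ≈ 6.257 in
Ia = 0.2·(5900/943) = 1180/943 in ≈ 1.251 in
Excess rainfall: 9.780 − 1.251 = 8.529 in; P > Ia so Q > 0
Q: (402127/47150)² ÷ (697127/47150) = 161706124129/32869538050 in (≈ 4.920 in)

Q = 161706124129/32869538050 in ≈ 4.920 in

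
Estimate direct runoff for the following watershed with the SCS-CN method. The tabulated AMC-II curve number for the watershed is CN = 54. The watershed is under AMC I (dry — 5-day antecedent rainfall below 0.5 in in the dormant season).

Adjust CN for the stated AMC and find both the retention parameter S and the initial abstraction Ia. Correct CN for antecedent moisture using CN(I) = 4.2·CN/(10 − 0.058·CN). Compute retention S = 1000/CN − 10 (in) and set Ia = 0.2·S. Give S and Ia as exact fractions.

S = 11500/567 in ≈ 20.282 in; Ia = 2300/567 in ≈ 4.056 in

CN(I) from CN(II)=54: (4.2·54)/(10 − 0.058·54) = 56700/1717 ≈ 33.023
S = 1000/(56700/1717) − 10 = 11500/567 in ≈ 20.282 in
Ia = 0.2·(11500/567) = 2300/567 in ≈ 4.056 in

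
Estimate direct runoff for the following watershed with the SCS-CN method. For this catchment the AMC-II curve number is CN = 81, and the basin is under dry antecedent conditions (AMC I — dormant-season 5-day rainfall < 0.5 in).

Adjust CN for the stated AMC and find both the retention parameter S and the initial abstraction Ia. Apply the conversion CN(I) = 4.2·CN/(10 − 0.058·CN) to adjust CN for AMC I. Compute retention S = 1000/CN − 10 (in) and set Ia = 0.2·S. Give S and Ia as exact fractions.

S = 9500/1701 in ≈ 5.585 in; Ia = 1900/1701 in ≈ 1.117 in

Dry (AMC I): CN(I) = 4.2·81/(10 − 0.058·81) = (1701/5)/(2651/500) = 170100/2651 ≈ 64.164
Retention S: 1000/CN − 10 with CN=64.164 → S = 9500/1701 ≈ 5.585 in
Ia = 0.2S: 0.2·5.585 = 1.117 in (exactly 1900/1701)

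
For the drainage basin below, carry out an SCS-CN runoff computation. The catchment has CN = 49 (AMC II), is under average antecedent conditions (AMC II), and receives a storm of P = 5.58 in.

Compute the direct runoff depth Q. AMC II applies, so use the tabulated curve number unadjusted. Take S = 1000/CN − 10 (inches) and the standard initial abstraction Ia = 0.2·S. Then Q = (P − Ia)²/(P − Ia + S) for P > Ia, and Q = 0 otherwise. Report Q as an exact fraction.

AMC II — tabulated CN = 49 applies directly.
Max retention: S = 1000/49 − 10 = 510/49 in (≈ 10.408 in)
Ia = 0.2·(510/49) = 102/49 in ≈ 2.082 in
Excess rainfall: 5.580 − 2.082 = 3.498 in; P > Ia so Q > 0
Runoff Q = (P−Ia)²/(P−Ia+S) = (3.498)²/(3.498+10.408) = 24487347/27824650 ≈ 0.880 in

Q = 24487347/27824650 in ≈ 0.880 in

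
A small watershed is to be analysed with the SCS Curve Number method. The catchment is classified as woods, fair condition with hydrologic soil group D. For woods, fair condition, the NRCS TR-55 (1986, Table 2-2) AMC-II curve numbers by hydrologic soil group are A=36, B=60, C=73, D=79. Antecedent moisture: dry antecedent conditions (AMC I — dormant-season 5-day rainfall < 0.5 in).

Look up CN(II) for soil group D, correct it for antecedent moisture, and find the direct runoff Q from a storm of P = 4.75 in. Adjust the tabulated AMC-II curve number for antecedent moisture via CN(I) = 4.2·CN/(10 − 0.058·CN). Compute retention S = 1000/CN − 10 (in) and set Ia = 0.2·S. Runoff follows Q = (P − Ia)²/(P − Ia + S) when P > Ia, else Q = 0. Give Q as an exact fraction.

Q = 1212201/979916 in ≈ 1.237 in

NRCS table: woods, fair condition, soil group D → CN(II) = 79
Dry (AMC I): CN(I) = 4.2·79/(10 − 0.058·79) = (1659/5)/(2709/500) = 7900/129 ≈ 61.240
Max retention: S = 1000/(7900/129) − 10 = 500/79 in (≈ 6.329 in)
Ia = 0.2S: 0.2·6.329 = 1.266 in (exactly 100/79)
P − Ia = 4.750 − 1.266 = 1101/316 ≈ 3.484 in (> 0, runoff occurs)
Q = (1101/316)²/((1101/316) + 500/79) = (1212201/99856)/(3101/316) = 1212201/979916 in ≈ 1.237 in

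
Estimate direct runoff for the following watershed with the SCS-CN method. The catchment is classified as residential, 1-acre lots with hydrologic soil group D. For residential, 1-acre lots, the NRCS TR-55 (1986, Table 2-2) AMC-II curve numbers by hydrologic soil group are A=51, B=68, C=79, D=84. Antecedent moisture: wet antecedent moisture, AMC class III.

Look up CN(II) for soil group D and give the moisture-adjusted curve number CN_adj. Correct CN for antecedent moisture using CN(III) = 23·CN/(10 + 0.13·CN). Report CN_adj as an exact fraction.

CN_adj = 48300/523 ≈ 92.352

NRCS table: residential, 1-acre lots, soil group D → CN(II) = 84
Wet (AMC III): CN(III) = 23·84/(10 + 0.13·84) = 1932/(523/25) = 48300/523 ≈ 92.352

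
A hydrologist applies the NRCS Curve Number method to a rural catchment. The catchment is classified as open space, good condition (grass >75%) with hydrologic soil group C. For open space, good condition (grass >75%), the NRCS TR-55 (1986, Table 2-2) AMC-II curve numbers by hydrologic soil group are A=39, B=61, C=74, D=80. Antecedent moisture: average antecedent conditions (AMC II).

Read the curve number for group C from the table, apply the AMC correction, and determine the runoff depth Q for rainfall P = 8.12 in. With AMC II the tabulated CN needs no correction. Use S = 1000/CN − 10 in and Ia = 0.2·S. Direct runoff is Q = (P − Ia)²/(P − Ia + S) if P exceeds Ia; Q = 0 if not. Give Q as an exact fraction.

NRCS table: open space, good condition (grass >75%), soil group C → CN(II) = 74
CN(II) = 74; AMC II needs no correction.
Retention S: 1000/CN − 10 with CN=74.000 → S = 130/37 ≈ 3.514 in
Ia = 0.2·(130/37) = 26/37 in ≈ 0.703 in
Excess rainfall: 8.120 − 0.703 = 7.417 in; P > Ia so Q > 0
Q: (6861/925)² ÷ (10111/925) = 47073321/9352675 in (≈ 5.033 in)

Q = 47073321/9352675 in ≈ 5.033 in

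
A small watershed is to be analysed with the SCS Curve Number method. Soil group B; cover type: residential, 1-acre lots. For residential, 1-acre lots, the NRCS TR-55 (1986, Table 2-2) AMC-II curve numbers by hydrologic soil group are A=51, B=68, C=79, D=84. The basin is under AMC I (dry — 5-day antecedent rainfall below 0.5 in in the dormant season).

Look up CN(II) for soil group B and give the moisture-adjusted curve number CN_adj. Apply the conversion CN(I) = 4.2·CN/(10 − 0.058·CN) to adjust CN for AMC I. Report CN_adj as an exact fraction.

NRCS table: residential, 1-acre lots, soil group B → CN(II) = 68
CN(I) from CN(II)=68: (4.2·68)/(10 − 0.058·68) = 35700/757 ≈ 47.160

CN_adj = 35700/757 ≈ 47.160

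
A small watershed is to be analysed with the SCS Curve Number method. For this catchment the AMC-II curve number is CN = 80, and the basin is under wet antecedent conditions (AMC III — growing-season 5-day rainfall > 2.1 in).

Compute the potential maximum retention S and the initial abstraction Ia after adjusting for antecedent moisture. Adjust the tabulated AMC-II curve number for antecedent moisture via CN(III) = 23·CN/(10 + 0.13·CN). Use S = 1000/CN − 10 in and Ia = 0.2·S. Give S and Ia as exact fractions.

S = 25/23 in ≈ 1.087 in; Ia = 5/23 in ≈ 0.217 in

CN(III) from CN(II)=80: (23·80)/(10 + 0.13·80) = 4600/51 ≈ 90.196
Max retention: S = 1000/(4600/51) − 10 = 25/23 in (≈ 1.087 in)
Initial abstraction Ia = S/5 = (25/23)/5 = 5/23 ≈ 0.217 in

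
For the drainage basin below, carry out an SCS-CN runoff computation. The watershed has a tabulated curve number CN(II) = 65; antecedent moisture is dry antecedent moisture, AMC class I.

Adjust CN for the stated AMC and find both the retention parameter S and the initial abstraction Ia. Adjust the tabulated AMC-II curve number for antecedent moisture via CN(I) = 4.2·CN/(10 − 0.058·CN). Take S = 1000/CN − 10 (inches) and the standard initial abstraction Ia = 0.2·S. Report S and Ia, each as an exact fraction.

S = 500/39 in ≈ 12.821 in; Ia = 100/39 in ≈ 2.564 in

Dry (AMC I): CN(I) = 4.2·65/(10 − 0.058·65) = 273/(623/100) = 3900/89 ≈ 43.820
Max retention: S = 1000/(3900/89) − 10 = 500/39 in (≈ 12.821 in)
Ia = 0.2·(500/39) = 100/39 in ≈ 2.564 in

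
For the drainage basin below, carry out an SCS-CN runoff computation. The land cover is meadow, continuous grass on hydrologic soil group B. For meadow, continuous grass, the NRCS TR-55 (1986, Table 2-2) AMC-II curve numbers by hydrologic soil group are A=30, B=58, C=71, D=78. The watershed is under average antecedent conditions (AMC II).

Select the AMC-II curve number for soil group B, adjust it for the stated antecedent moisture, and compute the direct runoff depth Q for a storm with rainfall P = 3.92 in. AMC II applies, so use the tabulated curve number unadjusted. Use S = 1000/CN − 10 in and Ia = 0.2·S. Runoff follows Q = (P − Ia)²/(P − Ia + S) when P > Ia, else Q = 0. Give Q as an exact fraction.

Q = 229376/364675 in ≈ 0.629 in

NRCS table: meadow, continuous grass, soil group B → CN(II) = 58
AMC II — tabulated CN = 58 applies directly.
Retention S: 1000/CN − 10 with CN=58.000 → S = 210/29 ≈ 7.241 in
Ia = 0.2S: 0.2·7.241 = 1.448 in (exactly 42/29)
P − Ia = 3.920 − 1.448 = 1792/725 ≈ 2.472 in (> 0, runoff occurs)
Runoff Q = (P−Ia)²/(P−Ia+S) = (2.472)²/(2.472+7.241) = 229376/364675 ≈ 0.629 in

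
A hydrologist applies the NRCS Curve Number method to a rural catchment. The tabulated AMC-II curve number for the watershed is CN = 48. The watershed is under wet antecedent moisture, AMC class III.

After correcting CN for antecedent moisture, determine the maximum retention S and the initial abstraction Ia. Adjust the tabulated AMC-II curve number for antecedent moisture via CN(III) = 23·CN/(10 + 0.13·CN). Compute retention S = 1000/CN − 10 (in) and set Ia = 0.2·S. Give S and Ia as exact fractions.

CN(III) from CN(II)=48: (23·48)/(10 + 0.13·48) = 13800/203 ≈ 67.980
Max retention: S = 1000/(13800/203) − 10 = 325/69 in (≈ 4.710 in)
Ia = 0.2S: 0.2·4.710 = 0.942 in (exactly 65/69)

S = 325/69 in ≈ 4.710 in; Ia = 65/69 in ≈ 0.942 in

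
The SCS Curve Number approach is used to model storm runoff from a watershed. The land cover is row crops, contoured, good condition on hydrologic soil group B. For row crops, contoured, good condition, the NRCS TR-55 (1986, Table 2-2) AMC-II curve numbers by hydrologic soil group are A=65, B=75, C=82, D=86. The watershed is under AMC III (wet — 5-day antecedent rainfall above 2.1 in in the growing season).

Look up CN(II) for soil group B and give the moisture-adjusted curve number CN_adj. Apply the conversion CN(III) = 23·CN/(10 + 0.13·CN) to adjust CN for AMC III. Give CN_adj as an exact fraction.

CN_adj = 6900/79 ≈ 87.342

NRCS table: row crops, contoured, good condition, soil group B → CN(II) = 75
CN(III) from CN(II)=75: (23·75)/(10 + 0.13·75) = 6900/79 ≈ 87.342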